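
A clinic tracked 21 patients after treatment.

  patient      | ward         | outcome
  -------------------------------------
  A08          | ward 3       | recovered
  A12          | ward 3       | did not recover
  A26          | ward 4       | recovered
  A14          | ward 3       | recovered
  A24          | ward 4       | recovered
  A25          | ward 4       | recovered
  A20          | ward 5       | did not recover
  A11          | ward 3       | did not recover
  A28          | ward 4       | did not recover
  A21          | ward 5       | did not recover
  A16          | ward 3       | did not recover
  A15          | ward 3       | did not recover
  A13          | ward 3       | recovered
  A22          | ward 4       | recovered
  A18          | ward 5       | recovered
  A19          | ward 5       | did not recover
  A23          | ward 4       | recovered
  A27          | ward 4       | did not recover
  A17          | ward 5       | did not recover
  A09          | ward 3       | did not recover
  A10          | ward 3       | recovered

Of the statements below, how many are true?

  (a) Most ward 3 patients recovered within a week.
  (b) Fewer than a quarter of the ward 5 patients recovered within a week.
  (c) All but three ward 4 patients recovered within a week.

(a) ward 3: |A| = 9, |A ∩ B| = 4; needs |A ∩ B| > |A ∖ B| — false.
(b) ward 5: |A| = 5, |A ∩ B| = 1; needs |A ∩ B| / |A| < 1/4 — true.
(c) ward 4: |A| = 7, |A ∩ B| = 5; needs |A ∖ B| = 3 — false.

1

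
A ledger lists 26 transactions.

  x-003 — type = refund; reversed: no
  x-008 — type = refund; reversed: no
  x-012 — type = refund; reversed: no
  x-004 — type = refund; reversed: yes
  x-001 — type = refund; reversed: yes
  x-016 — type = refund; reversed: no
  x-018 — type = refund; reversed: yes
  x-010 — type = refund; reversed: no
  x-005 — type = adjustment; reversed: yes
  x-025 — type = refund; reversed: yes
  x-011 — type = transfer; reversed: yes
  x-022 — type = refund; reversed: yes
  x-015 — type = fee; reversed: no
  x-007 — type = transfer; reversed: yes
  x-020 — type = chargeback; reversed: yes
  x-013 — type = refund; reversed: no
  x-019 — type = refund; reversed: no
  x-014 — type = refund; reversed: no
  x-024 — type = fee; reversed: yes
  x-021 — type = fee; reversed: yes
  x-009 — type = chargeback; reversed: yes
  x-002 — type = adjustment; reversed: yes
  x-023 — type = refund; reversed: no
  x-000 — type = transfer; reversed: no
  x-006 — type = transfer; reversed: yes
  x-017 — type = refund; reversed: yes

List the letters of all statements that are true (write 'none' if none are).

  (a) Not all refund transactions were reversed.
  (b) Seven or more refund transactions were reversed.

|A| = 15, |A ∩ B| = 6, |A ∖ B| = 9.
(a) A ⊄ B (|A ∖ B| ≥ 1): holds.
(b) |A ∩ B| ≥ 7: fails.

(a)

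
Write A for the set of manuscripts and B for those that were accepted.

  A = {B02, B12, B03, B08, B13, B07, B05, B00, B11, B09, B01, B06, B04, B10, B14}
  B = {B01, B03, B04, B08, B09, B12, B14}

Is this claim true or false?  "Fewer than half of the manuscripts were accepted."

True

Truth condition: |A ∩ B| < |A ∖ B|.
|A| = 15, |A ∩ B| = 7, |A ∖ B| = 8.
7 < 8, so the statement is true.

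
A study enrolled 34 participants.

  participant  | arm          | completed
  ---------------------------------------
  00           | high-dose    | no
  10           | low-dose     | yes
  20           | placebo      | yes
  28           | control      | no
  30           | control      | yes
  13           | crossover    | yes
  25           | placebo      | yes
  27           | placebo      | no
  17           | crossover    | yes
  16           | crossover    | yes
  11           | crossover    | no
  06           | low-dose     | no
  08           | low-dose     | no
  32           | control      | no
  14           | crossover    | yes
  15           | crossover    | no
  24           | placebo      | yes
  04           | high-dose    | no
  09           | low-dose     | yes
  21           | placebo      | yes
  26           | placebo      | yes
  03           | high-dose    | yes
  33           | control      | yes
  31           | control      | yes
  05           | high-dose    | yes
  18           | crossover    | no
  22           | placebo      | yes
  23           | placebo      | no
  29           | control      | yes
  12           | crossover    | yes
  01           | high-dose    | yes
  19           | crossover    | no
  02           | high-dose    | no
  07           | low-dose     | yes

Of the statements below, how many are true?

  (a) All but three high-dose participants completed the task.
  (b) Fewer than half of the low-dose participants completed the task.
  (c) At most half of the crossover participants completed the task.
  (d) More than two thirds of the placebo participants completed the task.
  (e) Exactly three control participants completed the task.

(a) high-dose: |A| = 6, |A ∩ B| = 3; needs |A ∖ B| = 3 — true.
(b) low-dose: |A| = 5, |A ∩ B| = 3; needs |A ∩ B| < |A ∖ B| — false.
(c) crossover: |A| = 9, |A ∩ B| = 5; needs |A ∩ B| ≤ |A ∖ B| — false.
(d) placebo: |A| = 8, |A ∩ B| = 6; needs |A ∩ B| / |A| > 2/3 — true.
(e) control: |A| = 6, |A ∩ B| = 4; needs |A ∩ B| = 3 — false.

2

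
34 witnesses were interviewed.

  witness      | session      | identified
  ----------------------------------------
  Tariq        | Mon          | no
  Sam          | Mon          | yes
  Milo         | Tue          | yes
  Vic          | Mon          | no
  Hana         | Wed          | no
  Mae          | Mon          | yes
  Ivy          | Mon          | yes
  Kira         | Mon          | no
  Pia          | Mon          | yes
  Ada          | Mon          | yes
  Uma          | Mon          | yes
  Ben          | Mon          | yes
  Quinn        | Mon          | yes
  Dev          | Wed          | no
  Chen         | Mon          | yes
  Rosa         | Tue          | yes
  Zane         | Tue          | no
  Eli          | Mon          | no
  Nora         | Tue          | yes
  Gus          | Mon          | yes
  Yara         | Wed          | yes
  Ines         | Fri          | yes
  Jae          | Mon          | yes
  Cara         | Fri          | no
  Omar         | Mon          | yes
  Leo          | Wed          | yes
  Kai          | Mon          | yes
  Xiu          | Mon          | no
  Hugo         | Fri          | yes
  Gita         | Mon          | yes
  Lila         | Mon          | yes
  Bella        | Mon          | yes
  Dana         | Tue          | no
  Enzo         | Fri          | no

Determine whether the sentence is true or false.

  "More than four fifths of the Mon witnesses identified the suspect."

False

The determiner here denotes the relation: |A ∩ B| / |A| > 4/5.
|A| = 21, |A ∩ B| = 16, |A ∖ B| = 5.
|A ∩ B|/|A| = 16/21, so the statement is false.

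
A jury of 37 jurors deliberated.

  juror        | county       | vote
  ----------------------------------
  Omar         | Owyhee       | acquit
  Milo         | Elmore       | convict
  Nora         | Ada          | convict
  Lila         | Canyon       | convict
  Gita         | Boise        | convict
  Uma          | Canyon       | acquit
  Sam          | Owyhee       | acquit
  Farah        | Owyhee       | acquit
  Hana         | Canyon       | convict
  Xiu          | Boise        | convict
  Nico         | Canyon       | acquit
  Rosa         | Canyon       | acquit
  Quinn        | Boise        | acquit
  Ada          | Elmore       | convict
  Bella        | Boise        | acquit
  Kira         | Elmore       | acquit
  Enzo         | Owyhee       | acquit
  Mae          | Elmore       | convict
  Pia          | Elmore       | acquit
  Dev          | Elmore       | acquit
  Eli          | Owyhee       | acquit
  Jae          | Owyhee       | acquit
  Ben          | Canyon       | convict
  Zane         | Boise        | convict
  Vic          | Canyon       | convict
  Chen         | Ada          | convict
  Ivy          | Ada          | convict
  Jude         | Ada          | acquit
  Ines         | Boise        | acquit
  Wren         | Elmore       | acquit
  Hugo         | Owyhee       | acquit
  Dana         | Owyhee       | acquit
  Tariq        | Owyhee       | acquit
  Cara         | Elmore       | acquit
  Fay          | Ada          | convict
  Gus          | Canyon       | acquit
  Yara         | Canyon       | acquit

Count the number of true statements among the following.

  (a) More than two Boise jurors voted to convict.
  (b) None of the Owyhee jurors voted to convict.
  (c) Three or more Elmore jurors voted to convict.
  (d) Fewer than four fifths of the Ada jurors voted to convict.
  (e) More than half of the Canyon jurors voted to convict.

3

(a) Boise: |A| = 6, |A ∩ B| = 3; needs |A ∩ B| > 2 — true.
(b) Owyhee: |A| = 9, |A ∩ B| = 0; needs A ∩ B = ∅ (|A ∩ B| = 0) — true.
(c) Elmore: |A| = 8, |A ∩ B| = 3; needs |A ∩ B| ≥ 3 — true.
(d) Ada: |A| = 5, |A ∩ B| = 4; needs |A ∩ B| / |A| < 4/5 — false.
(e) Canyon: |A| = 9, |A ∩ B| = 4; needs |A ∩ B| > |A ∖ B| — false.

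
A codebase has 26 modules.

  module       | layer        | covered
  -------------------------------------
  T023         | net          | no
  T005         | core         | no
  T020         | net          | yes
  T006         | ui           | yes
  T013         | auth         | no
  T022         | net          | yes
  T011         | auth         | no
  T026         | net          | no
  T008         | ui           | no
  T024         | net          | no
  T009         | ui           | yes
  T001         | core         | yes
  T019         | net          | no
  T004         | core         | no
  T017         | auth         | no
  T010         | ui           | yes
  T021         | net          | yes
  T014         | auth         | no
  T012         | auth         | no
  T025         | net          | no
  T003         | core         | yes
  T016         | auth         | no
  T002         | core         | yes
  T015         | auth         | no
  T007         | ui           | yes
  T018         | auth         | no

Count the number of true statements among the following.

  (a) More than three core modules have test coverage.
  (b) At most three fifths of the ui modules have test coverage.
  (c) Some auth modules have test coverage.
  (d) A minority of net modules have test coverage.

(a) core: |A| = 5, |A ∩ B| = 3; needs |A ∩ B| > 3 — false.
(b) ui: |A| = 5, |A ∩ B| = 4; needs |A ∩ B| / |A| ≤ 3/5 — false.
(c) auth: |A| = 8, |A ∩ B| = 0; needs A ∩ B ≠ ∅ (|A ∩ B| ≥ 1) — false.
(d) net: |A| = 8, |A ∩ B| = 3; needs |A ∩ B| < |A ∖ B| — true.

1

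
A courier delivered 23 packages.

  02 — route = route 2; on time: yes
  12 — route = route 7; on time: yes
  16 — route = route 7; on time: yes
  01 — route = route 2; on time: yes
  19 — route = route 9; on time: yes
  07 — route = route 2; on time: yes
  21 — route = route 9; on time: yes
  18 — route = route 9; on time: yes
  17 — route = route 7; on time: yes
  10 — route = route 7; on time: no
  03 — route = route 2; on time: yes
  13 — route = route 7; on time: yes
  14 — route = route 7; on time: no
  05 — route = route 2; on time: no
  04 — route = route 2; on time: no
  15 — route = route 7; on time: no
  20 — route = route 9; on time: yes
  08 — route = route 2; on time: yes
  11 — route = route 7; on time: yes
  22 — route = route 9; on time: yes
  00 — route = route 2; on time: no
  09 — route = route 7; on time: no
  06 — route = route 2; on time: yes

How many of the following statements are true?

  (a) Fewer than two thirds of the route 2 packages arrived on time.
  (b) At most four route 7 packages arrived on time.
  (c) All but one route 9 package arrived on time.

(a) route 2: |A| = 9, |A ∩ B| = 6; needs |A ∩ B| / |A| < 2/3 — false.
(b) route 7: |A| = 9, |A ∩ B| = 5; needs |A ∩ B| ≤ 4 — false.
(c) route 9: |A| = 5, |A ∩ B| = 5; needs |A ∖ B| = 1 — false.

0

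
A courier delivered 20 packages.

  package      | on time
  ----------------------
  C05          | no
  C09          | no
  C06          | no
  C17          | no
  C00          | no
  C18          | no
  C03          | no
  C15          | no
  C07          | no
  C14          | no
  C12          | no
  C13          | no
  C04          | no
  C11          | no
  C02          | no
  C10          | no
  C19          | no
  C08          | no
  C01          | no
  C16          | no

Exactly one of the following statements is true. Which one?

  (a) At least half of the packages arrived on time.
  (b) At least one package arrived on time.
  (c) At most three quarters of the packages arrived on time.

(c)

|A| = 20, |A ∩ B| = 0, |A ∖ B| = 20.
(a) requires |A ∩ B| ≥ |A ∖ B|: false.
(b) requires A ∩ B ≠ ∅ (|A ∩ B| ≥ 1): false.
(c) requires |A ∩ B| / |A| ≤ 3/4: true.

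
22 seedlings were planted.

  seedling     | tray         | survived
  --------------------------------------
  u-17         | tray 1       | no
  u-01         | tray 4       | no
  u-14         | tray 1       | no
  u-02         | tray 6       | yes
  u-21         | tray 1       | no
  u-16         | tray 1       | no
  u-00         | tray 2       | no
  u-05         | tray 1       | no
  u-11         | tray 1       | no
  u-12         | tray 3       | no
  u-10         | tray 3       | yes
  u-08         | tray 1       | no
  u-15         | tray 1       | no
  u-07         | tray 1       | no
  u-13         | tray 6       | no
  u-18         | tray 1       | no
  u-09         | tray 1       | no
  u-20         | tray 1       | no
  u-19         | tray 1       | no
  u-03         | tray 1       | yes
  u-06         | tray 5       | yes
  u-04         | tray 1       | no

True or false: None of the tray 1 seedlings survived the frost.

False

Truth condition: A ∩ B = ∅ (|A ∩ B| = 0).
|A| = 15, |A ∩ B| = 1, |A ∖ B| = 14.
So the statement is false.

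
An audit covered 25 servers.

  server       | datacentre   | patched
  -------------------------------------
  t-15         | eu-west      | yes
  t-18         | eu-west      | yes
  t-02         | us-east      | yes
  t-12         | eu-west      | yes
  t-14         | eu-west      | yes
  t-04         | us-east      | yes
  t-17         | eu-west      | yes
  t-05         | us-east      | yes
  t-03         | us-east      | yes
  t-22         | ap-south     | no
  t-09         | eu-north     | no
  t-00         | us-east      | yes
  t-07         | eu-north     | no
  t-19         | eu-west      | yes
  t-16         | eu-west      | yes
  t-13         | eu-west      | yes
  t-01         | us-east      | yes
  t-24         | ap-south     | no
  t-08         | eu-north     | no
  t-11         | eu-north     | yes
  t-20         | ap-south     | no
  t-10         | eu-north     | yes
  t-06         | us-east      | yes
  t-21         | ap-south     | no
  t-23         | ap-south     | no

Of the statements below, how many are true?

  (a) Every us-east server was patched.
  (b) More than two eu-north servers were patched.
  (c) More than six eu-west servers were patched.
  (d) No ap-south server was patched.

3

(a) us-east: |A| = 7, |A ∩ B| = 7; needs A ⊆ B, i.e. every element of A is in B (|A ∖ B| = 0) — true.
(b) eu-north: |A| = 5, |A ∩ B| = 2; needs |A ∩ B| > 2 — false.
(c) eu-west: |A| = 8, |A ∩ B| = 8; needs |A ∩ B| > 6 — true.
(d) ap-south: |A| = 5, |A ∩ B| = 0; needs A ∩ B = ∅ (|A ∩ B| = 0) — true.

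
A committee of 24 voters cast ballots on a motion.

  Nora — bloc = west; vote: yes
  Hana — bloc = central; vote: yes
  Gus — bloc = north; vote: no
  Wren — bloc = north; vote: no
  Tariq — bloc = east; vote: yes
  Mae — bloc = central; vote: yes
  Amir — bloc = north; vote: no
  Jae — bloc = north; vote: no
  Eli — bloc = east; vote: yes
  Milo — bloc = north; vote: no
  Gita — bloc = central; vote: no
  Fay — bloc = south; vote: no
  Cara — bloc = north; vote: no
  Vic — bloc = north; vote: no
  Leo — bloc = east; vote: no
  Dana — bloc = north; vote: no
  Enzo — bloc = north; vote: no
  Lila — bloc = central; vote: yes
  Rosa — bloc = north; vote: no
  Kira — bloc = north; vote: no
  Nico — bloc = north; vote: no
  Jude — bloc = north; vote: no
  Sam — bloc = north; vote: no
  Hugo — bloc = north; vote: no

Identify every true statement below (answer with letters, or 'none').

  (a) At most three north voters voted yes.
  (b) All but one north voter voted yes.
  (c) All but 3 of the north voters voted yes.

|A| = 15, |A ∩ B| = 0, |A ∖ B| = 15.
(a) |A ∩ B| ≤ 3: holds.
(b) |A ∖ B| = 1: fails.
(c) |A ∖ B| = 3: fails.

(a)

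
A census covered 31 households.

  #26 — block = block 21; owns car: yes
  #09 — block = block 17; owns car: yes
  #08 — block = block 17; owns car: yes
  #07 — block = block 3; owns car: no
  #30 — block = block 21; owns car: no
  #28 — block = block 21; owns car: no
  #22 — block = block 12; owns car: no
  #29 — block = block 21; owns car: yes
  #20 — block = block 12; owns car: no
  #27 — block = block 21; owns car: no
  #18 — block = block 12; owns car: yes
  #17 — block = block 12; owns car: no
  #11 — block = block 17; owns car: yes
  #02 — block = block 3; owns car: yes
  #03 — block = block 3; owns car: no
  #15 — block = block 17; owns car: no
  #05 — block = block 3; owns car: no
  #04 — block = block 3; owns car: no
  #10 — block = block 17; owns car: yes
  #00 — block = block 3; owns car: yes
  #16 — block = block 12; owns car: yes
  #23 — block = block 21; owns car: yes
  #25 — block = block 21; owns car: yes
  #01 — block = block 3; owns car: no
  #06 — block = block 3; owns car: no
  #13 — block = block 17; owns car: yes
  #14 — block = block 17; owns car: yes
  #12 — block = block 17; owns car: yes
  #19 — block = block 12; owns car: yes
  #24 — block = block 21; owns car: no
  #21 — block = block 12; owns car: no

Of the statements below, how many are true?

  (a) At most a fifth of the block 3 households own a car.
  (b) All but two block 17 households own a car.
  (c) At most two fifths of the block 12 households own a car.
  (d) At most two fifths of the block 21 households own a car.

(a) block 3: |A| = 8, |A ∩ B| = 2; needs |A ∩ B| / |A| ≤ 1/5 — false.
(b) block 17: |A| = 8, |A ∩ B| = 7; needs |A ∖ B| = 2 — false.
(c) block 12: |A| = 7, |A ∩ B| = 3; needs |A ∩ B| / |A| ≤ 2/5 — false.
(d) block 21: |A| = 8, |A ∩ B| = 4; needs |A ∩ B| / |A| ≤ 2/5 — false.

0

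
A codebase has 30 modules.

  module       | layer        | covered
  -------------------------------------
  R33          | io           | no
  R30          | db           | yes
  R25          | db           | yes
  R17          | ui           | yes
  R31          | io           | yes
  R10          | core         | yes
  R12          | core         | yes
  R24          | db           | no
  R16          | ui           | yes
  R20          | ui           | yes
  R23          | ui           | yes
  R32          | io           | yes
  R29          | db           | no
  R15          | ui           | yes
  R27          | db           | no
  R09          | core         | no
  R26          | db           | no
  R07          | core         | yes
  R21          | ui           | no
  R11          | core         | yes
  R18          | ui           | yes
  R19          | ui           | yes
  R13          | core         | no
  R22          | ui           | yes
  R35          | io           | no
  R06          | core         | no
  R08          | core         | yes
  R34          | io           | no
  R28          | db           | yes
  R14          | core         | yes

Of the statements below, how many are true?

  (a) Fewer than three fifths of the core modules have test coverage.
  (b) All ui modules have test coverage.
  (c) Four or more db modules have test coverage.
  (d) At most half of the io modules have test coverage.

1

(a) core: |A| = 9, |A ∩ B| = 6; needs |A ∩ B| / |A| < 3/5 — false.
(b) ui: |A| = 9, |A ∩ B| = 8; needs A ⊆ B, i.e. every element of A is in B (|A ∖ B| = 0) — false.
(c) db: |A| = 7, |A ∩ B| = 3; needs |A ∩ B| ≥ 4 — false.
(d) io: |A| = 5, |A ∩ B| = 2; needs |A ∩ B| ≤ |A ∖ B| — true.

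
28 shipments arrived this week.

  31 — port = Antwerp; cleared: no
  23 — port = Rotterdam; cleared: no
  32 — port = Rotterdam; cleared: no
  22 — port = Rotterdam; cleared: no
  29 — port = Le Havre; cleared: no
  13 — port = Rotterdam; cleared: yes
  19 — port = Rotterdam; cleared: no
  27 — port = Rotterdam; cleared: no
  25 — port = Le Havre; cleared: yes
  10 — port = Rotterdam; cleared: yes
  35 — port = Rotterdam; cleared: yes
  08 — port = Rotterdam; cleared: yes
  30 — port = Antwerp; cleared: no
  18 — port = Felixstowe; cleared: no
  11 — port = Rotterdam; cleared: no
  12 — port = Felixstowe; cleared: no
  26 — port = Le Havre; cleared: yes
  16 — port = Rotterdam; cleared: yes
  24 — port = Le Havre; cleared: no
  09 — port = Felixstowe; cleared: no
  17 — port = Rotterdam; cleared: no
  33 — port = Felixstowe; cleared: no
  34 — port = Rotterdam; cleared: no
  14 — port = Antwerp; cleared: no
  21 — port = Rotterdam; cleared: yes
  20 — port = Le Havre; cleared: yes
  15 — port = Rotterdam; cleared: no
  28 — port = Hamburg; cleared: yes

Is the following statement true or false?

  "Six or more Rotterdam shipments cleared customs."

True

The determiner here denotes the relation: |A ∩ B| ≥ 6.
|A| = 15, |A ∩ B| = 6, |A ∖ B| = 9.
|A ∩ B| = 6, so the statement is true.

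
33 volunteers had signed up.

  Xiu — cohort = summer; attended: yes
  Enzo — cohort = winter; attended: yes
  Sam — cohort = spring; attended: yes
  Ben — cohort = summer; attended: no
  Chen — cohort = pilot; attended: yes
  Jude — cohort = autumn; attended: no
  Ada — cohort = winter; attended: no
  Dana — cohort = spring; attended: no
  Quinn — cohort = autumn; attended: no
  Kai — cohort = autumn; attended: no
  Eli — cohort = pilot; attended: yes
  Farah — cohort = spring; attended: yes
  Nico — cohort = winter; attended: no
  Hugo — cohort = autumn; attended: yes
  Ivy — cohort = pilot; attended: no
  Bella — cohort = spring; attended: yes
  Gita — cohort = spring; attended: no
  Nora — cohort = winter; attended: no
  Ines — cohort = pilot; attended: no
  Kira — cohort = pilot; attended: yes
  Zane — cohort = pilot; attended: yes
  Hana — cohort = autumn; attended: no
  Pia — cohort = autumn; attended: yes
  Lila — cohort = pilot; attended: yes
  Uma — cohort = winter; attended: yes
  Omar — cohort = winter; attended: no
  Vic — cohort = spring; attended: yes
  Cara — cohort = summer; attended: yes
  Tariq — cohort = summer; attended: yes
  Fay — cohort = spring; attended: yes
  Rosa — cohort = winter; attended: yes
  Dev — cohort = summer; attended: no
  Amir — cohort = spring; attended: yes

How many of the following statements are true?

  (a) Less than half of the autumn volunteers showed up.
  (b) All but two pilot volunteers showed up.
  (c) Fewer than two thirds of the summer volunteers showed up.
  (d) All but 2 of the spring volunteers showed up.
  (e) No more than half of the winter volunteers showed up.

(a) autumn: |A| = 6, |A ∩ B| = 2; needs |A ∩ B| < |A ∖ B| — true.
(b) pilot: |A| = 7, |A ∩ B| = 5; needs |A ∖ B| = 2 — true.
(c) summer: |A| = 5, |A ∩ B| = 3; needs |A ∩ B| / |A| < 2/3 — true.
(d) spring: |A| = 8, |A ∩ B| = 6; needs |A ∖ B| = 2 — true.
(e) winter: |A| = 7, |A ∩ B| = 3; needs |A ∩ B| ≤ |A ∖ B| — true.

5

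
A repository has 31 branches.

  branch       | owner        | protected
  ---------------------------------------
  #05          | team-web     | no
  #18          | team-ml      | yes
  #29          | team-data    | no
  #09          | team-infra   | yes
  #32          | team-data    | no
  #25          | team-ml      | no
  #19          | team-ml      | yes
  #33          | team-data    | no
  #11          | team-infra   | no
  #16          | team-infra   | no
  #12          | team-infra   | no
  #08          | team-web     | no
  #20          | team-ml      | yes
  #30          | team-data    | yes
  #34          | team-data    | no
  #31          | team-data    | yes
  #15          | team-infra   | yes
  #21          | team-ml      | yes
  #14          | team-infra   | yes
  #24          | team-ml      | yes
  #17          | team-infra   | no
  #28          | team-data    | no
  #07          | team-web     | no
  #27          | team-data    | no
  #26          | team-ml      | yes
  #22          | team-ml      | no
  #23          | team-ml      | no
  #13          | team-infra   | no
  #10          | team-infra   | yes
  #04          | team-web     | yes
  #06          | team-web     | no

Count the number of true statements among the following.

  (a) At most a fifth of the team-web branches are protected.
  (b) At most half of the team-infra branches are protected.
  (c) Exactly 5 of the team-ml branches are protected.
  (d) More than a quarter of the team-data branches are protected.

(a) team-web: |A| = 5, |A ∩ B| = 1; needs |A ∩ B| / |A| ≤ 1/5 — true.
(b) team-infra: |A| = 9, |A ∩ B| = 4; needs |A ∩ B| ≤ |A ∖ B| — true.
(c) team-ml: |A| = 9, |A ∩ B| = 6; needs |A ∩ B| = 5 — false.
(d) team-data: |A| = 8, |A ∩ B| = 2; needs |A ∩ B| / |A| > 1/4 — false.

2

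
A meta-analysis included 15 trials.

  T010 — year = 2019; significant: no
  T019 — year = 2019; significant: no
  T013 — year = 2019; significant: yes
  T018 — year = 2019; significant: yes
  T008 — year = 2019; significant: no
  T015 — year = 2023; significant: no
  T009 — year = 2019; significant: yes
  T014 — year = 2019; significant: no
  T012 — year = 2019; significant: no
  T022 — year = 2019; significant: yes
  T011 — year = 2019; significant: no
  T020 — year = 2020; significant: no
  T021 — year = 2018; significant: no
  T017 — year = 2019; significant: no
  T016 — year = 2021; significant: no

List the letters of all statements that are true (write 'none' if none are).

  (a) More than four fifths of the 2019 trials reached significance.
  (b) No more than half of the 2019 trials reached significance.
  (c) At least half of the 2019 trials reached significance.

|A| = 11, |A ∩ B| = 4, |A ∖ B| = 7.
(a) |A ∩ B| / |A| > 4/5: fails.
(b) |A ∩ B| ≤ |A ∖ B|: holds.
(c) |A ∩ B| ≥ |A ∖ B|: fails.

(b)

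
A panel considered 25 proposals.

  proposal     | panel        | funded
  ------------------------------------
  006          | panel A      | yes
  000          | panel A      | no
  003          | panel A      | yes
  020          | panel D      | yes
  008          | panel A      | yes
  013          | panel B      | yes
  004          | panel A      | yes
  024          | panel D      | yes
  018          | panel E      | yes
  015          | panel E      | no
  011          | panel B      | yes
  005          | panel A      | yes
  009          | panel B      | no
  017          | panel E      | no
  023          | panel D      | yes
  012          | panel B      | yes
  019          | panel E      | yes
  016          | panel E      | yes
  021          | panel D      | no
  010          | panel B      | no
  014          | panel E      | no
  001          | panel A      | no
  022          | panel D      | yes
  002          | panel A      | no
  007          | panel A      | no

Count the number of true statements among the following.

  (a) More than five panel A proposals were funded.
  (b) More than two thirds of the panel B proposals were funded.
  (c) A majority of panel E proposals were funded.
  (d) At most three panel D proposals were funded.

0

(a) panel A: |A| = 9, |A ∩ B| = 5; needs |A ∩ B| > 5 — false.
(b) panel B: |A| = 5, |A ∩ B| = 3; needs |A ∩ B| / |A| > 2/3 — false.
(c) panel E: |A| = 6, |A ∩ B| = 3; needs |A ∩ B| > |A ∖ B| — false.
(d) panel D: |A| = 5, |A ∩ B| = 4; needs |A ∩ B| ≤ 3 — false.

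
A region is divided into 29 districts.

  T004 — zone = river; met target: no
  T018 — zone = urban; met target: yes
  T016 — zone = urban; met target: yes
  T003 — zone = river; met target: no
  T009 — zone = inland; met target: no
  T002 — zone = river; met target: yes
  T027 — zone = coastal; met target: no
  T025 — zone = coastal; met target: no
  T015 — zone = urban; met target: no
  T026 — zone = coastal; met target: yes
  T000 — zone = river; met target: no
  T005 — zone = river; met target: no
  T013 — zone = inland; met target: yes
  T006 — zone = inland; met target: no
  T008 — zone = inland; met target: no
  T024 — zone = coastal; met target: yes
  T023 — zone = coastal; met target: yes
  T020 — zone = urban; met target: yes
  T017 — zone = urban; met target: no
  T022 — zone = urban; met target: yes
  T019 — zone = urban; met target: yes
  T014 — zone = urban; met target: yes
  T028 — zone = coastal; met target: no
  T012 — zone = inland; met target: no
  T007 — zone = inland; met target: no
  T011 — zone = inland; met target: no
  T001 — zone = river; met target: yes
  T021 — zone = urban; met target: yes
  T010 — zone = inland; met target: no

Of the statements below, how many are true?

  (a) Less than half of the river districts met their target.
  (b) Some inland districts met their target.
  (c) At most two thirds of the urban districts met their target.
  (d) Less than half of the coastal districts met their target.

(a) river: |A| = 6, |A ∩ B| = 2; needs |A ∩ B| < |A ∖ B| — true.
(b) inland: |A| = 8, |A ∩ B| = 1; needs A ∩ B ≠ ∅ (|A ∩ B| ≥ 1) — true.
(c) urban: |A| = 9, |A ∩ B| = 7; needs |A ∩ B| / |A| ≤ 2/3 — false.
(d) coastal: |A| = 6, |A ∩ B| = 3; needs |A ∩ B| < |A ∖ B| — false.

2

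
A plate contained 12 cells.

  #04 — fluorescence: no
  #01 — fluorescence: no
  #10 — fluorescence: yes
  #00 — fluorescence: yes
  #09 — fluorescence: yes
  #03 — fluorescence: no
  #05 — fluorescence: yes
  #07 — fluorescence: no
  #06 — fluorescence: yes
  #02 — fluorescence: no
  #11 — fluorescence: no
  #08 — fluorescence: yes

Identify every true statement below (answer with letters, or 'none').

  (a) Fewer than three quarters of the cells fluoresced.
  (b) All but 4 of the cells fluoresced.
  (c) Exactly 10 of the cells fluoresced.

|A| = 12, |A ∩ B| = 6, |A ∖ B| = 6.
(a) |A ∩ B| / |A| < 3/4: holds.
(b) |A ∖ B| = 4: fails.
(c) |A ∩ B| = 10: fails.

(a)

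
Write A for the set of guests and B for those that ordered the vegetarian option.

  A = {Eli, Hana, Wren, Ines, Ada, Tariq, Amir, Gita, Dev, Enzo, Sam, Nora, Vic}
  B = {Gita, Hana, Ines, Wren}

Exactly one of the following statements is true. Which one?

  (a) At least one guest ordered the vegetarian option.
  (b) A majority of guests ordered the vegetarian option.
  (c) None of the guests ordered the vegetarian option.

|A| = 13, |A ∩ B| = 4, |A ∖ B| = 9.
(a) requires A ∩ B ≠ ∅ (|A ∩ B| ≥ 1): true.
(b) requires |A ∩ B| > |A ∖ B|: false.
(c) requires A ∩ B = ∅ (|A ∩ B| = 0): false.

(a)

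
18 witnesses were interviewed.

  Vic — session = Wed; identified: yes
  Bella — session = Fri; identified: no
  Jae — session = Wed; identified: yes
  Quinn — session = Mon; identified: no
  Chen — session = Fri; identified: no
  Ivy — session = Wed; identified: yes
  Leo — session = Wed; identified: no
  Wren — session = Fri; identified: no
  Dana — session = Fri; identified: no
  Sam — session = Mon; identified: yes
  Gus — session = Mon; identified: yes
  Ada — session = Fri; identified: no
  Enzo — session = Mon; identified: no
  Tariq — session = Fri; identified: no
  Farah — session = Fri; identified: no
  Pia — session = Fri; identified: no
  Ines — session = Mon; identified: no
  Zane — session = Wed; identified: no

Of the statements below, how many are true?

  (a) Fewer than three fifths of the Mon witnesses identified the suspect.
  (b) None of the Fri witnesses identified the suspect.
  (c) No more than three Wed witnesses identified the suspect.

3

(a) Mon: |A| = 5, |A ∩ B| = 2; needs |A ∩ B| / |A| < 3/5 — true.
(b) Fri: |A| = 8, |A ∩ B| = 0; needs A ∩ B = ∅ (|A ∩ B| = 0) — true.
(c) Wed: |A| = 5, |A ∩ B| = 3; needs |A ∩ B| ≤ 3 — true.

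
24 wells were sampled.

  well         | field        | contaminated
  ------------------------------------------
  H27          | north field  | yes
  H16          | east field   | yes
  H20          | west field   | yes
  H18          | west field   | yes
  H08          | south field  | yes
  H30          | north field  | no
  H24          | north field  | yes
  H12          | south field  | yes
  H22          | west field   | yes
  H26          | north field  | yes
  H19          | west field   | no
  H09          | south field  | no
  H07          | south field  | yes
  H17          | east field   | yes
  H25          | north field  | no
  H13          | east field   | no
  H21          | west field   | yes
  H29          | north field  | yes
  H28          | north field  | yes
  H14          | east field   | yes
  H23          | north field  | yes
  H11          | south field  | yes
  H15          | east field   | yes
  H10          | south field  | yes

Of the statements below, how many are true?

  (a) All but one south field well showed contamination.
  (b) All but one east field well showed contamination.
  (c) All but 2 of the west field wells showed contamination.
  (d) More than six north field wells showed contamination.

(a) south field: |A| = 6, |A ∩ B| = 5; needs |A ∖ B| = 1 — true.
(b) east field: |A| = 5, |A ∩ B| = 4; needs |A ∖ B| = 1 — true.
(c) west field: |A| = 5, |A ∩ B| = 4; needs |A ∖ B| = 2 — false.
(d) north field: |A| = 8, |A ∩ B| = 6; needs |A ∩ B| > 6 — false.

2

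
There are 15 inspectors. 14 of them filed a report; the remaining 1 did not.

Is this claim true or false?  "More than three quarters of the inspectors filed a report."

'More than three quarters of the inspectors filed a report' holds iff |A ∩ B| / |A| > 3/4.
|A| = 15, |A ∩ B| = 14, |A ∖ B| = 1.
|A ∩ B|/|A| = 14/15, so the statement is true.

True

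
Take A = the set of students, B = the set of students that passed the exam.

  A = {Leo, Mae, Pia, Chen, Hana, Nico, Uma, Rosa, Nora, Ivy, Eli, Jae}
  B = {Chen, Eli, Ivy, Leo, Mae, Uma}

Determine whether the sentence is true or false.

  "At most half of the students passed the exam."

True

Truth condition: |A ∩ B| ≤ |A ∖ B|.
A (the restrictor) = {Leo, Mae, Pia, Chen, Hana, Nico, Uma, Rosa, Nora, Ivy, Eli, Jae}, |A| = 12.
A ∩ B = {Leo, Mae, Chen, Uma, Ivy, Eli}, so |A ∩ B| = 6.
A ∖ B = {Pia, Hana, Nico, Rosa, Nora, Jae}, so |A ∖ B| = 6.
6 = 6, so the statement is true.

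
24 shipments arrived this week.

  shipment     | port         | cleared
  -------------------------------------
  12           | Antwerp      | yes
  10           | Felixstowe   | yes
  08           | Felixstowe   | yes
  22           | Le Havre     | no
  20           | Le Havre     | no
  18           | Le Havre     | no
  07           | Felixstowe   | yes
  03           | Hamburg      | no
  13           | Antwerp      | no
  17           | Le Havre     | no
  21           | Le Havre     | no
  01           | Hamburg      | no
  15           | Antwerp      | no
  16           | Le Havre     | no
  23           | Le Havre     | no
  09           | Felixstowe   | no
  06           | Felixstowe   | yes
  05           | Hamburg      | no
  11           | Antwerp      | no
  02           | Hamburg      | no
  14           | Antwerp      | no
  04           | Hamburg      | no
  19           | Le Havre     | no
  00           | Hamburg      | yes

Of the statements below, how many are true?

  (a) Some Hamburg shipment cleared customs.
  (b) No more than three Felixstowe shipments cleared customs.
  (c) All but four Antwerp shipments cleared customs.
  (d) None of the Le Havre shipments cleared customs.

3

(a) Hamburg: |A| = 6, |A ∩ B| = 1; needs A ∩ B ≠ ∅ (|A ∩ B| ≥ 1) — true.
(b) Felixstowe: |A| = 5, |A ∩ B| = 4; needs |A ∩ B| ≤ 3 — false.
(c) Antwerp: |A| = 5, |A ∩ B| = 1; needs |A ∖ B| = 4 — true.
(d) Le Havre: |A| = 8, |A ∩ B| = 0; needs A ∩ B = ∅ (|A ∩ B| = 0) — true.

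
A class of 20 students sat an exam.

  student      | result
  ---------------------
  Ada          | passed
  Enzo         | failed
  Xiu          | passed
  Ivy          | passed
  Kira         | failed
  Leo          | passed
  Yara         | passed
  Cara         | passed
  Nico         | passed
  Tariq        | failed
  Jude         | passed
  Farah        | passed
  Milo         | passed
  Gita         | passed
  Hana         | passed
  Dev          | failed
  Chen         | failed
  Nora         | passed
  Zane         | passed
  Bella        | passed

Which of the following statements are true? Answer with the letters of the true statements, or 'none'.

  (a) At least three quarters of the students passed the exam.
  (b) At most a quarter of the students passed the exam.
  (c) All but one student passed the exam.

|A| = 20, |A ∩ B| = 15, |A ∖ B| = 5.
(a) |A ∩ B| / |A| ≥ 3/4: holds.
(b) |A ∩ B| / |A| ≤ 1/4: fails.
(c) |A ∖ B| = 1: fails.

(a)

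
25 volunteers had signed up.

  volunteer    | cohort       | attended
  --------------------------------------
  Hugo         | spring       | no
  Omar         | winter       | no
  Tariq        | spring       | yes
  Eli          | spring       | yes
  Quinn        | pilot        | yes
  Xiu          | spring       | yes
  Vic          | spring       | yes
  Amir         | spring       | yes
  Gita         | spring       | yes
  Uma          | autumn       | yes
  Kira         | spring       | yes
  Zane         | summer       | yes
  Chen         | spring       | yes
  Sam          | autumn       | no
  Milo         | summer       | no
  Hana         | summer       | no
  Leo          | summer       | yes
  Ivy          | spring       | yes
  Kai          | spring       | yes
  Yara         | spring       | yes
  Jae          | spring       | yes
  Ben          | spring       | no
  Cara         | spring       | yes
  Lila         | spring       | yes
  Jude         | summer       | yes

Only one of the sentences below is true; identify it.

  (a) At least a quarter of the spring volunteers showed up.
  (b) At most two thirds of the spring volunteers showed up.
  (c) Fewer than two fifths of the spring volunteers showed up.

(a)

|A| = 16, |A ∩ B| = 14, |A ∖ B| = 2.
(a) requires |A ∩ B| / |A| ≥ 1/4: true.
(b) requires |A ∩ B| / |A| ≤ 2/3: false.
(c) requires |A ∩ B| / |A| < 2/5: false.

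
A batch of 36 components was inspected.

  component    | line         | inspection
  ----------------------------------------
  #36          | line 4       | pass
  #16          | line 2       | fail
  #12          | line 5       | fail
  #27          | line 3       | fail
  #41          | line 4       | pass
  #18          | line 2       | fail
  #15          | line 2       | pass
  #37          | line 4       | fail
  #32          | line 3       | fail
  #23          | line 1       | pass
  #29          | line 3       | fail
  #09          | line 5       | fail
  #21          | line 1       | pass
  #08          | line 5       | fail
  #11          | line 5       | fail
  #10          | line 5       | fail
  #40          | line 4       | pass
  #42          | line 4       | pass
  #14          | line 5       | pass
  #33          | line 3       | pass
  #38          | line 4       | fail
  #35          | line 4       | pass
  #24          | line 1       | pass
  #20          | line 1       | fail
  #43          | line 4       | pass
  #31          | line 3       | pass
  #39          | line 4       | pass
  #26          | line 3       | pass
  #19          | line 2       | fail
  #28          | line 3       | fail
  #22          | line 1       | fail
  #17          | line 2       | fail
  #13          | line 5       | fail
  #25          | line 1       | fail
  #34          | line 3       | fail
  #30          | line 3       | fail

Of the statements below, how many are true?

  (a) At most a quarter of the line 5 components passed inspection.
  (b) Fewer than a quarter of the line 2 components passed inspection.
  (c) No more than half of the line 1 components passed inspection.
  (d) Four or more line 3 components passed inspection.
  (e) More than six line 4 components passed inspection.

4

(a) line 5: |A| = 7, |A ∩ B| = 1; needs |A ∩ B| / |A| ≤ 1/4 — true.
(b) line 2: |A| = 5, |A ∩ B| = 1; needs |A ∩ B| / |A| < 1/4 — true.
(c) line 1: |A| = 6, |A ∩ B| = 3; needs |A ∩ B| ≤ |A ∖ B| — true.
(d) line 3: |A| = 9, |A ∩ B| = 3; needs |A ∩ B| ≥ 4 — false.
(e) line 4: |A| = 9, |A ∩ B| = 7; needs |A ∩ B| > 6 — true.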